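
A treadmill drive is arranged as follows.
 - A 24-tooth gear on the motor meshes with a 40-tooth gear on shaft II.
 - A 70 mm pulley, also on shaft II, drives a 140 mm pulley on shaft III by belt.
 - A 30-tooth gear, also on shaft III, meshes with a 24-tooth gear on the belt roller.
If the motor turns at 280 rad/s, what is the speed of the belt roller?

the motor → shaft II (gear mesh, 40/24): 280 ÷ 1.6667 = 168 rad/s
shaft II → shaft III (belt, 140/70): 168 ÷ 2 = 84 rad/s
shaft III → the belt roller (gear mesh, 24/30): 84 ÷ 0.8 = 105 rad/s

105 rad/s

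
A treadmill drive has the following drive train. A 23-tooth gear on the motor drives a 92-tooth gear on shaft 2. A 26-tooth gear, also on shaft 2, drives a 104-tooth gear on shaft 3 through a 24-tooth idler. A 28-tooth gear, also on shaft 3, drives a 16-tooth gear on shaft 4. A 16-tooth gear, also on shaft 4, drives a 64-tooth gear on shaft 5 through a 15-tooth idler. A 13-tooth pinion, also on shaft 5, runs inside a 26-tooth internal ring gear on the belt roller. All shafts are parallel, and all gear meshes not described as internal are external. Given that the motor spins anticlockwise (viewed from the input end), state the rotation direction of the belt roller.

anticlockwise

the motor → shaft 2: external mesh, 1 reversal → CW.
shaft 2 → shaft 3: driver → idler → driven is 2 external meshes, 2 reversals → CW.
shaft 3 → shaft 4: external mesh, 1 reversal → CCW.
shaft 4 → shaft 5: driver → idler → driven is 2 external meshes, 2 reversals → CCW.
shaft 5 → the belt roller: internal mesh, same direction → CCW.
6 reversals in total — an even number — so the belt roller turns the same way as the motor.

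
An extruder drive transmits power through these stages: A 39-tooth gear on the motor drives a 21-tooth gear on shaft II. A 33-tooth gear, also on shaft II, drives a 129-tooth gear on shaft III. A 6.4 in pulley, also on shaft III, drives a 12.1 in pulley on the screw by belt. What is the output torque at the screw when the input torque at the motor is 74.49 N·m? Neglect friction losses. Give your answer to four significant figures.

Gear mesh: ratio = 21/39 = 0.53846; torque at shaft II = 74.49 × 0.53846 = 40.11 N·m.
Gear mesh: ratio = 129/33 = 3.9091; torque at shaft III = 40.11 × 3.9091 = 156.79 N·m.
Belt: ratio = 12.1/6.4 = 1.8906; torque at the screw = 156.79 × 1.8906 = 296.44 N·m.

296.4 N·m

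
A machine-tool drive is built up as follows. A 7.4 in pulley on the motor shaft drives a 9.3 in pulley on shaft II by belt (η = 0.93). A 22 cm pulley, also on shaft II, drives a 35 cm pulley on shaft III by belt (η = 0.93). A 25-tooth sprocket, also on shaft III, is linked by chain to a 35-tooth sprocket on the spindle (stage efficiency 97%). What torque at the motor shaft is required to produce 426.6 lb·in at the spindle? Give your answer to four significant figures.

181.7 lb·in

Overall ratio R = 1.2568 × 1.5909 × 1.4 = 2.7991; overall efficiency η = 0.93 × 0.93 × 0.97 = 0.8390.
Input torque = output torque / (R × η) = 426.6 / (2.7991 × 0.8390) = 181.66 lb·in.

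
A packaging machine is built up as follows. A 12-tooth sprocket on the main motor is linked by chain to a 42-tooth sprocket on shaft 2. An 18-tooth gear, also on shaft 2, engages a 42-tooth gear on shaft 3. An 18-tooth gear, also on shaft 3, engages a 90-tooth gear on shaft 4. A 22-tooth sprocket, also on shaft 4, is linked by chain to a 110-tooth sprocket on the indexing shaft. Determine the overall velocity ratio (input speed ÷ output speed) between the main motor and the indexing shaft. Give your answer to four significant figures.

204.2

Each stage contributes driven/driver: chain 42/12 = 3.5, gear mesh 42/18 = 2.3333, gear mesh 90/18 = 5, chain 110/22 = 5.
Overall: 3.5 × 2.3333 × 5 × 5 = 204.17.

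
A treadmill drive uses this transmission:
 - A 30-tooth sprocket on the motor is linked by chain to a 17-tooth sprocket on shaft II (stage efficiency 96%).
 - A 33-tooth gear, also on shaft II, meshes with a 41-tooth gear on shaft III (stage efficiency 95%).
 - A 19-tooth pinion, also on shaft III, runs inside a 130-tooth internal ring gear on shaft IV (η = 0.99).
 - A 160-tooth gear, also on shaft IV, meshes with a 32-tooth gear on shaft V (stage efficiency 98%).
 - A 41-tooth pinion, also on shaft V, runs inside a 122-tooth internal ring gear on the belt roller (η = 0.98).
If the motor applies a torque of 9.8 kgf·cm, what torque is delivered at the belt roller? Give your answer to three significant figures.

24.4 kgf·cm

chain 17/30 = 0.56667 → τ = 9.8·0.56667·0.96 = 5.3312 kgf·cm
gear mesh 41/33 = 1.2424 → τ = 5.3312·1.2424·0.95 = 6.2924 kgf·cm
internal gear 130/19 = 6.8421 → τ = 6.2924·6.8421·0.99 = 42.623 kgf·cm
gear mesh 32/160 = 0.2 → τ = 42.623·0.2·0.98 = 8.3541 kgf·cm
internal gear 122/41 = 2.9756 → τ = 8.3541·2.9756·0.98 = 24.361 kgf·cm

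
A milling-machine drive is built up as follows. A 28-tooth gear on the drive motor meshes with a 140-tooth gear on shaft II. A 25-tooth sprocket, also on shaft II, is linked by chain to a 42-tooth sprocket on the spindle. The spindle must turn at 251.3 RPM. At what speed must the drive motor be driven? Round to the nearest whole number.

2111 RPM

Overall ratio R = 5 × 1.68 = 8.4.
Required input speed = output speed × R = 251.3 × 8.4 = 2110.9 RPM.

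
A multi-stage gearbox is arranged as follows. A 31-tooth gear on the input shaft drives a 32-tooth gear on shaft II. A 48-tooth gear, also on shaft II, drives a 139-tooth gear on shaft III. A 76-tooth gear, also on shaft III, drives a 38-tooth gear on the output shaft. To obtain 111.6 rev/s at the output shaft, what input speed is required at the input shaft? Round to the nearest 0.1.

Overall ratio R = 1.0323 × 2.8958 × 0.5 = 1.4946.
Required input speed = output speed × R = 111.6 × 1.4946 = 166.8 rev/s.

166.8 rev/s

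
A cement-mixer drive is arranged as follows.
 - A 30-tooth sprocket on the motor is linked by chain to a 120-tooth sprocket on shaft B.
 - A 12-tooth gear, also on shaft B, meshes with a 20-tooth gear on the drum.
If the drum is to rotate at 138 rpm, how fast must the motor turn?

Overall ratio R = 4 × 1.6667 = 6.6667.
Required input speed = output speed × R = 138 × 6.6667 = 920 rpm.

920 rpm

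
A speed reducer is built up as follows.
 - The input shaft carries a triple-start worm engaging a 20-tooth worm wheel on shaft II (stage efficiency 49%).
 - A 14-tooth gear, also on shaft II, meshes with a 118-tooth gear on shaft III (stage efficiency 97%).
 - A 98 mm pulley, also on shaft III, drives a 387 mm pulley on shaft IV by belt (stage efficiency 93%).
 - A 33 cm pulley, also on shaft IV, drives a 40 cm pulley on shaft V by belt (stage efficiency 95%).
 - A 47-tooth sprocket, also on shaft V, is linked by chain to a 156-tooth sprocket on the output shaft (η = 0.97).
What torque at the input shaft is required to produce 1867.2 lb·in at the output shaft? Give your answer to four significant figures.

5.135 lb·in

Overall ratio R = 6.6667 × 8.4286 × 3.949 × 1.2121 × 3.3191 = 892.73; overall efficiency η = 0.49 × 0.97 × 0.93 × 0.95 × 0.97 = 0.4073.
Input torque = output torque / (R × η) = 1867.2 / (892.73 × 0.4073) = 5.1348 lb·in.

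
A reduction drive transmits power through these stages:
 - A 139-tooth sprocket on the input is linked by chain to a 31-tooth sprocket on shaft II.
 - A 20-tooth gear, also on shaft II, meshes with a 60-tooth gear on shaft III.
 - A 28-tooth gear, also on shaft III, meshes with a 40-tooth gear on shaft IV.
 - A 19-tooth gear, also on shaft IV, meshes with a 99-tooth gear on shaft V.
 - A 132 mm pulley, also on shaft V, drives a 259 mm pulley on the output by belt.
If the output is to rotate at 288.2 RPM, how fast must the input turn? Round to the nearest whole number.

2816 RPM

Overall ratio R = 0.22302 × 3 × 1.4286 × 5.2105 × 1.9621 = 9.7719.
Required input speed = output speed × R = 288.2 × 9.7719 = 2816.3 RPM.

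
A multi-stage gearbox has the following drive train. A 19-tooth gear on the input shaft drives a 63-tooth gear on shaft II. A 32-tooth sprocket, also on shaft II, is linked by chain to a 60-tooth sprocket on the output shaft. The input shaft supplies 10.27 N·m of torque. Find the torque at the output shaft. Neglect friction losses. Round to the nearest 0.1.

63.8 N·m

gear mesh 63/19 = 3.3158 → τ = 10.27·3.3158 = 34.053 N·m
chain 60/32 = 1.875 → τ = 34.053·1.875 = 63.85 N·m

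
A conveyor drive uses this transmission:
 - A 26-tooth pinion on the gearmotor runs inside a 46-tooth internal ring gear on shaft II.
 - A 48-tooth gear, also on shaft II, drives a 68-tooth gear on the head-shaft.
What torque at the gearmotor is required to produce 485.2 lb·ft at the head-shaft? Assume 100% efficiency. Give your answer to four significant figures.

193.6 lb·ft

Overall ratio R = 1.7692 × 1.4167 = 2.5064.
Input torque = output torque / R = 485.2 / 2.5064 = 193.58 lb·ft.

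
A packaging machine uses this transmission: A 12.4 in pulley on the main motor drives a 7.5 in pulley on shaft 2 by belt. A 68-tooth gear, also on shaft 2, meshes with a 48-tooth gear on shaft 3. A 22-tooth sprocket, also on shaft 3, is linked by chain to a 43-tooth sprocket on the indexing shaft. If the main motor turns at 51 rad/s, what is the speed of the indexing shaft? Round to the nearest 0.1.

61.1 rad/s

belt 7.5/12.4 = 0.60484 → 51/0.60484 = 84.32 rad/s
gear mesh 48/68 = 0.70588 → 84.32/0.70588 = 119.45 rad/s
chain 43/22 = 1.9545 → 119.45/1.9545 = 61.116 rad/s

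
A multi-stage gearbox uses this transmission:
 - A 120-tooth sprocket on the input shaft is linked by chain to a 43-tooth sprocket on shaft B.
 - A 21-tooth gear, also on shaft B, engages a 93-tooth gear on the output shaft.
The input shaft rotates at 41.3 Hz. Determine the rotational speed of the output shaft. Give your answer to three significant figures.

chain 43/120 = 0.35833 → 41.3/0.35833 = 115.26 Hz
gear mesh 93/21 = 4.4286 → 115.26/4.4286 = 26.026 Hz

26.0 Hz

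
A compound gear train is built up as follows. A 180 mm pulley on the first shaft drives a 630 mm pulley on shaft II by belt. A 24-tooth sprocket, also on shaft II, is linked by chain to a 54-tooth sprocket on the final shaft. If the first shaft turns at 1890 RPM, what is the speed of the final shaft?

Belt: ratio = 630/180 = 3.5, so shaft II turns at 1890 / 3.5 = 540 RPM.
Chain: ratio = 54/24 = 2.25, so the final shaft turns at 540 / 2.25 = 240 RPM.

240 RPM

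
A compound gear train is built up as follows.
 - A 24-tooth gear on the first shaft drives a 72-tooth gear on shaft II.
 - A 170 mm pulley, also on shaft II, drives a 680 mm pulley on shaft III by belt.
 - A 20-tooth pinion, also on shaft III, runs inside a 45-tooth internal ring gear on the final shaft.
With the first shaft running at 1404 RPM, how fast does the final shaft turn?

52 RPM

the first shaft → shaft II (gear mesh, 72/24): 1404 ÷ 3 = 468 RPM
shaft II → shaft III (belt, 680/170): 468 ÷ 4 = 117 RPM
shaft III → the final shaft (internal gear, 45/20): 117 ÷ 2.25 = 52 RPM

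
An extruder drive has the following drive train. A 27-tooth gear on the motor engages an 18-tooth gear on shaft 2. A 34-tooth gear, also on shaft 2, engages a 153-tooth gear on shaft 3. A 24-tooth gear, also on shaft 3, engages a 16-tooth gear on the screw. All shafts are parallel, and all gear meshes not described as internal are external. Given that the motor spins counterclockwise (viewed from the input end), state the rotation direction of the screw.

the motor → shaft 2: external mesh, 1 reversal → CW.
shaft 2 → shaft 3: external mesh, 1 reversal → CCW.
shaft 3 → the screw: external mesh, 1 reversal → CW.
3 reversals in total — an odd number — so the screw turns opposite to the motor.

clockwise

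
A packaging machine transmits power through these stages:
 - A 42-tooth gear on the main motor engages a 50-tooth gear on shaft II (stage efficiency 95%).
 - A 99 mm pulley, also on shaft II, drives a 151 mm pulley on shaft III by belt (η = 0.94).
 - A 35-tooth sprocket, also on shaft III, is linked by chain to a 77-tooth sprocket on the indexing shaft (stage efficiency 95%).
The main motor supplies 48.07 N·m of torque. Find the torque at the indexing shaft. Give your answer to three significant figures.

163 N·m

After the gear mesh (50/42): 48.07 × 1.1905 × 0.95 = 54.365 N·m
After the belt (151/99): 54.365 × 1.5253 × 0.94 = 77.945 N·m
After the chain (77/35): 77.945 × 2.2 × 0.95 = 162.9 N·m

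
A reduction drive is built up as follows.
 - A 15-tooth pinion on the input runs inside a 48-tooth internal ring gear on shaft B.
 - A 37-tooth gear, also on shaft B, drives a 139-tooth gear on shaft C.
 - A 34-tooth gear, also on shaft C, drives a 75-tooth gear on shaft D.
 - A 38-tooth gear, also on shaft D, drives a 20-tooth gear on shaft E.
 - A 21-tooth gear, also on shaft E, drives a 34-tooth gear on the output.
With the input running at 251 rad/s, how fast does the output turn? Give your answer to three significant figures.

11.1 rad/s

the input → shaft B (internal gear, 48/15): 251 ÷ 3.2 = 78.438 rad/s
shaft B → shaft C (gear mesh, 139/37): 78.438 ÷ 3.7568 = 20.879 rad/s
shaft C → shaft D (gear mesh, 75/34): 20.879 ÷ 2.2059 = 9.4652 rad/s
shaft D → shaft E (gear mesh, 20/38): 9.4652 ÷ 0.52632 = 17.984 rad/s
shaft E → the output (gear mesh, 34/21): 17.984 ÷ 1.619 = 11.108 rad/s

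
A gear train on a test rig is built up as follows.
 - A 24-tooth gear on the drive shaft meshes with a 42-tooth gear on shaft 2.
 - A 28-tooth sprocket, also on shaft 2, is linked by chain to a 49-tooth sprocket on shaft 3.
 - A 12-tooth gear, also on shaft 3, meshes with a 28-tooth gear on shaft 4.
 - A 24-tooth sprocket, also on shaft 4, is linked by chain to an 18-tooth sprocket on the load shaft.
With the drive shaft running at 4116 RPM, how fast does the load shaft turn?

gear mesh 42/24 = 1.75 → 4116/1.75 = 2352 RPM
chain 49/28 = 1.75 → 2352/1.75 = 1344 RPM
gear mesh 28/12 = 2.3333 → 1344/2.3333 = 576 RPM
chain 18/24 = 0.75 → 576/0.75 = 768 RPM

768 RPM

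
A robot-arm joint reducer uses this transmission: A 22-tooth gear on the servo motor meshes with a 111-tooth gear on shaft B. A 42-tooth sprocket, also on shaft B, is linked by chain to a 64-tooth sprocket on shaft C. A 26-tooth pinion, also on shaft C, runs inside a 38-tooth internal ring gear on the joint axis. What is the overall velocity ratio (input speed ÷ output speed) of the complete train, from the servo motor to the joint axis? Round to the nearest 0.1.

Each stage contributes driven/driver: gear mesh 111/22 = 5.0455, chain 64/42 = 1.5238, internal gear 38/26 = 1.4615.
Overall: 5.0455 × 1.5238 × 1.4615 = 11.237.

11.2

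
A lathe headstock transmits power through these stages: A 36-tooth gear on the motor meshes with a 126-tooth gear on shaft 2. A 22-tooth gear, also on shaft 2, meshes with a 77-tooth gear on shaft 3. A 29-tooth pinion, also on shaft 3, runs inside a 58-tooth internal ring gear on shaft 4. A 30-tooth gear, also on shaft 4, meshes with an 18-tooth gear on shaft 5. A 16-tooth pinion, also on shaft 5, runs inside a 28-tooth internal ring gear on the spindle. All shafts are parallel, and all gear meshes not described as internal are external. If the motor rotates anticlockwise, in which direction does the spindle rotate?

clockwise

the motor → shaft 2: external mesh, 1 reversal → CW.
shaft 2 → shaft 3: external mesh, 1 reversal → CCW.
shaft 3 → shaft 4: internal mesh, same direction → CCW.
shaft 4 → shaft 5: external mesh, 1 reversal → CW.
shaft 5 → the spindle: internal mesh, same direction → CW.
3 reversals in total — an odd number — so the spindle turns opposite to the motor.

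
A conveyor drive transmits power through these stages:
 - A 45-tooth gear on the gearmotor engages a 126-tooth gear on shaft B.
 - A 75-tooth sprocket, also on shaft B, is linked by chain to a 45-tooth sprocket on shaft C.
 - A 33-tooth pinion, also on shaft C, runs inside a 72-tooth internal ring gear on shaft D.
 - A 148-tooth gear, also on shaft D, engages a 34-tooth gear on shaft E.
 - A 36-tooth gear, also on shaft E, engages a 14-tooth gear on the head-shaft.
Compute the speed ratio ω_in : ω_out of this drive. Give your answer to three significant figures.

0.327

Each stage contributes driven/driver: gear mesh 126/45 = 2.8, chain 45/75 = 0.6, internal gear 72/33 = 2.1818, gear mesh 34/148 = 0.22973, gear mesh 14/36 = 0.38889.
Overall: 2.8 × 0.6 × 2.1818 × 0.22973 × 0.38889 = 0.32747.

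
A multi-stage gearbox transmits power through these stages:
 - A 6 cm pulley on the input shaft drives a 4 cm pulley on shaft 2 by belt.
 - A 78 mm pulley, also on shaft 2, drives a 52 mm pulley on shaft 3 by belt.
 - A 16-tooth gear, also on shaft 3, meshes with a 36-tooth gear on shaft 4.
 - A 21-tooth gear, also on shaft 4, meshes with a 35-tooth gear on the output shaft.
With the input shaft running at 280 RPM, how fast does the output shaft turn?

Belt: ratio = 4/6 = 0.66667, so shaft 2 turns at 280 / 0.66667 = 420 RPM.
Belt: ratio = 52/78 = 0.66667, so shaft 3 turns at 420 / 0.66667 = 630 RPM.
Gear mesh: ratio = 36/16 = 2.25, so shaft 4 turns at 630 / 2.25 = 280 RPM.
Gear mesh: ratio = 35/21 = 1.6667, so the output shaft turns at 280 / 1.6667 = 168 RPM.

168 RPM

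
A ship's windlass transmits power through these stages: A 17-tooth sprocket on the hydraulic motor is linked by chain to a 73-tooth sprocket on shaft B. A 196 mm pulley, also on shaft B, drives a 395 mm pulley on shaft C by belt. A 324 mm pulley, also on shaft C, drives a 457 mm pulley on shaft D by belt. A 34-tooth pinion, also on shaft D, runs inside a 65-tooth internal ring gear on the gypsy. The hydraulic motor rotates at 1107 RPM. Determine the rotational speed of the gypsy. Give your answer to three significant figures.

the hydraulic motor → shaft B (chain, 73/17): 1107 ÷ 4.2941 = 257.79 RPM
shaft B → shaft C (belt, 395/196): 257.79 ÷ 2.0153 = 127.92 RPM
shaft C → shaft D (belt, 457/324): 127.92 ÷ 1.4105 = 90.69 RPM
shaft D → the gypsy (internal gear, 65/34): 90.69 ÷ 1.9118 = 47.438 RPM

47.4 RPM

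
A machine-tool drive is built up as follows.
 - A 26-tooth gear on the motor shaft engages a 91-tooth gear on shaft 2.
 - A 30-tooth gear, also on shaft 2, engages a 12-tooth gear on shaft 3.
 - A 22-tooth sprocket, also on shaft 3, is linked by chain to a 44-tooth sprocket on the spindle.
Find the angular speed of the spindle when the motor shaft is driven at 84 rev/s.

Gear mesh: ratio = 91/26 = 3.5, so shaft 2 turns at 84 / 3.5 = 24 rev/s.
Gear mesh: ratio = 12/30 = 0.4, so shaft 3 turns at 24 / 0.4 = 60 rev/s.
Chain: ratio = 44/22 = 2, so the spindle turns at 60 / 2 = 30 rev/s.

30 rev/s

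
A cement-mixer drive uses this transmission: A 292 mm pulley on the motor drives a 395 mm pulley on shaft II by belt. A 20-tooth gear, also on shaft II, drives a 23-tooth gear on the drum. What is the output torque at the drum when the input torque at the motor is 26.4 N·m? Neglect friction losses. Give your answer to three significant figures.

41.1 N·m

belt 395/292 = 1.3527 → τ = 26.4·1.3527 = 35.712 N·m
gear mesh 23/20 = 1.15 → τ = 35.712·1.15 = 41.069 N·m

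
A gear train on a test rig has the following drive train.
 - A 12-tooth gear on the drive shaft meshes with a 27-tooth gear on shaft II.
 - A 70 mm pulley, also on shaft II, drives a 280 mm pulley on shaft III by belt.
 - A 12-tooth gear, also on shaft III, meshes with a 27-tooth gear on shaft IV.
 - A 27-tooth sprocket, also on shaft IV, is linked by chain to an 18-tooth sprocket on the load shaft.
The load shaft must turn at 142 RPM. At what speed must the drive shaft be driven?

Overall ratio R = 2.25 × 4 × 2.25 × 0.66667 = 13.5.
Required input speed = output speed × R = 142 × 13.5 = 1917 RPM.

1917 RPM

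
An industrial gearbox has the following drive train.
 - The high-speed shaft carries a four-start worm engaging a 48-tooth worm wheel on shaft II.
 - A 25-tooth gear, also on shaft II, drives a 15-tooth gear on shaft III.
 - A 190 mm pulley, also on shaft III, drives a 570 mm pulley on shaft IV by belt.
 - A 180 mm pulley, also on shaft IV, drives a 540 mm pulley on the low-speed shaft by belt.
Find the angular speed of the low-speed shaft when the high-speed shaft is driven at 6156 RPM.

Worm: ratio = 48/4 = 12, so shaft II turns at 6156 / 12 = 513 RPM.
Gear mesh: ratio = 15/25 = 0.6, so shaft III turns at 513 / 0.6 = 855 RPM.
Belt: ratio = 570/190 = 3, so shaft IV turns at 855 / 3 = 285 RPM.
Belt: ratio = 540/180 = 3, so the low-speed shaft turns at 285 / 3 = 95 RPM.

95 RPM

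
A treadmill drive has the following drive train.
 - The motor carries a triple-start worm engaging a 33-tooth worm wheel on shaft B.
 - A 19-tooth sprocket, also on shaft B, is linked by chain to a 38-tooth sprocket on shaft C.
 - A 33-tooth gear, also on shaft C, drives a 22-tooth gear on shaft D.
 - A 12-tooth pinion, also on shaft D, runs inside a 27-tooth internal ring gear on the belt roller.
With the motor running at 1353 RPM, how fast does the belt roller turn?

41 RPM

the motor → shaft B (worm, 33/3): 1353 ÷ 11 = 123 RPM
shaft B → shaft C (chain, 38/19): 123 ÷ 2 = 61.5 RPM
shaft C → shaft D (gear mesh, 22/33): 61.5 ÷ 0.66667 = 92.25 RPM
shaft D → the belt roller (internal gear, 27/12): 92.25 ÷ 2.25 = 41 RPM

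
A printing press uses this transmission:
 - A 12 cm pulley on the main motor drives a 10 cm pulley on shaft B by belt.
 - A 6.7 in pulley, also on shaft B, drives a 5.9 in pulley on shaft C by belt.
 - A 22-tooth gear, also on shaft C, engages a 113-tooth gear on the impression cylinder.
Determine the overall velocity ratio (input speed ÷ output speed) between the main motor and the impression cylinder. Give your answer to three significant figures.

3.77

Each stage contributes driven/driver: belt 10/12 = 0.83333, belt 5.9/6.7 = 0.8806, gear mesh 113/22 = 5.1364.
Overall: 0.83333 × 0.8806 × 5.1364 = 3.7692.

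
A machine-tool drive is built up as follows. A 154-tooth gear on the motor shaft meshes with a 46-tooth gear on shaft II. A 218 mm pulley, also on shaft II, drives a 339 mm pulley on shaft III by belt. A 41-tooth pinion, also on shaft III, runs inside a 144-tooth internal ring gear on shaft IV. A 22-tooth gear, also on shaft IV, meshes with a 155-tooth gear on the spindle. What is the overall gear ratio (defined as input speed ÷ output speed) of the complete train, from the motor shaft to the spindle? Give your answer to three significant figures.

11.5

Each stage contributes driven/driver: gear mesh 46/154 = 0.2987, belt 339/218 = 1.555, internal gear 144/41 = 3.5122, gear mesh 155/22 = 7.0455.
Overall: 0.2987 × 1.555 × 3.5122 × 7.0455 = 11.494.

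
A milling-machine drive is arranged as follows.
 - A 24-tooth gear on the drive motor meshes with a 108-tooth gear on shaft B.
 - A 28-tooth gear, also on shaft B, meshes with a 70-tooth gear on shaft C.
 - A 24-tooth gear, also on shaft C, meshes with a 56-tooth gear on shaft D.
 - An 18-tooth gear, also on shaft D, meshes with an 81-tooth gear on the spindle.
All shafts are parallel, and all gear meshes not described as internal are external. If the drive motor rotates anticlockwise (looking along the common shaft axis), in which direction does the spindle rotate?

anticlockwise

the drive motor → shaft B: external mesh, 1 reversal → CW.
shaft B → shaft C: external mesh, 1 reversal → CCW.
shaft C → shaft D: external mesh, 1 reversal → CW.
shaft D → the spindle: external mesh, 1 reversal → CCW.
4 reversals in total — an even number — so the spindle turns the same way as the drive motor.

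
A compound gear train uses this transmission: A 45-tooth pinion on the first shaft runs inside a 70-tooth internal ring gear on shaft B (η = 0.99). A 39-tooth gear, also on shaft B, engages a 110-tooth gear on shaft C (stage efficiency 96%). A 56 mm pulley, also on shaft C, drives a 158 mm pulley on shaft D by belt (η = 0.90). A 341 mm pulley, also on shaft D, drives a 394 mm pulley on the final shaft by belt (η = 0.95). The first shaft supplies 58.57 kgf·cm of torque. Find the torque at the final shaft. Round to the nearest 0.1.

internal gear 70/45 = 1.5556 → τ = 58.57·1.5556·0.99 = 90.198 kgf·cm
gear mesh 110/39 = 2.8205 → τ = 90.198·2.8205·0.96 = 244.23 kgf·cm
belt 158/56 = 2.8214 → τ = 244.23·2.8214·0.90 = 620.16 kgf·cm
belt 394/341 = 1.1554 → τ = 620.16·1.1554·0.95 = 680.73 kgf·cm

680.7 kgf·cm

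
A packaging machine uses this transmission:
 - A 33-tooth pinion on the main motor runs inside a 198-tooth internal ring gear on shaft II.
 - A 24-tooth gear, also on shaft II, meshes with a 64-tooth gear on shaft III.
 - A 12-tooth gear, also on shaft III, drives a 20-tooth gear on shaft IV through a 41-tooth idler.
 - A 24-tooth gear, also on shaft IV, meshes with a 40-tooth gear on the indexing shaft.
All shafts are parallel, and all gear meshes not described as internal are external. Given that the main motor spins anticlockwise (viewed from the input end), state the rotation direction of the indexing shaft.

anticlockwise

the main motor → shaft II: internal mesh, same direction → CCW.
shaft II → shaft III: external mesh, 1 reversal → CW.
shaft III → shaft IV: driver → idler → driven is 2 external meshes, 2 reversals → CW.
shaft IV → the indexing shaft: external mesh, 1 reversal → CCW.
4 reversals in total — an even number — so the indexing shaft turns the same way as the main motor.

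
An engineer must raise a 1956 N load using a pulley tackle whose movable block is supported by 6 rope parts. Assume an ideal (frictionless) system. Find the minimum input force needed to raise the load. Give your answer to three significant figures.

326 N

Block-and-tackle MA = number of supporting rope parts = 6.
Effort = load / MA = 1956 / 6 = 326 N.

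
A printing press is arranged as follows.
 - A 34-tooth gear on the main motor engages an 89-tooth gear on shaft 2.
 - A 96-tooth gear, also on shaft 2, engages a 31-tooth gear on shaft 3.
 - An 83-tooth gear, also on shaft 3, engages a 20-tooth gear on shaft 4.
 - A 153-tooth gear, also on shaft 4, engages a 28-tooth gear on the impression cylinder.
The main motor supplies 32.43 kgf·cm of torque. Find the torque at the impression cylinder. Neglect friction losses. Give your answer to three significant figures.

1.21 kgf·cm

After the gear mesh (89/34): 32.43 × 2.6176 = 84.89 kgf·cm
After the gear mesh (31/96): 84.89 × 0.32292 = 27.412 kgf·cm
After the gear mesh (20/83): 27.412 × 0.24096 = 6.6054 kgf·cm
After the gear mesh (28/153): 6.6054 × 0.18301 = 1.2088 kgf·cm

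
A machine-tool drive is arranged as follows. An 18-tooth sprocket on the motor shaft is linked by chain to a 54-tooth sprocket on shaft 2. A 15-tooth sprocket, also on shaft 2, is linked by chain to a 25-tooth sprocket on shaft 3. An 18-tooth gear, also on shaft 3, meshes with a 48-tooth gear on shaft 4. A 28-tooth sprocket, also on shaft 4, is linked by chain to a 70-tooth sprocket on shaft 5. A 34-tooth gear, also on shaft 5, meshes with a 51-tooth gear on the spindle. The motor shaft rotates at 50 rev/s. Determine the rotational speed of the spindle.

Chain: ratio = 54/18 = 3, so shaft 2 turns at 50 / 3 = 16.667 rev/s.
Chain: ratio = 25/15 = 1.6667, so shaft 3 turns at 16.667 / 1.6667 = 10 rev/s.
Gear mesh: ratio = 48/18 = 2.6667, so shaft 4 turns at 10 / 2.6667 = 3.75 rev/s.
Chain: ratio = 70/28 = 2.5, so shaft 5 turns at 3.75 / 2.5 = 1.5 rev/s.
Gear mesh: ratio = 51/34 = 1.5, so the spindle turns at 1.5 / 1.5 = 1 rev/s.

1 rev/s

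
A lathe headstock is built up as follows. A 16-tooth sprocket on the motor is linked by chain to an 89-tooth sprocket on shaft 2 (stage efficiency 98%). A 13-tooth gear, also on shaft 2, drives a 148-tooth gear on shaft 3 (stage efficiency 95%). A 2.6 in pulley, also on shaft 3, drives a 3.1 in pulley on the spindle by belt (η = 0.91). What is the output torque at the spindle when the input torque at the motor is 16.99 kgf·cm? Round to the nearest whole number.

1087 kgf·cm

chain 89/16 = 5.5625 → τ = 16.99·5.5625·0.98 = 92.617 kgf·cm
gear mesh 148/13 = 11.385 → τ = 92.617·11.385·0.95 = 1001.7 kgf·cm
belt 3.1/2.6 = 1.1923 → τ = 1001.7·1.1923·0.91 = 1086.8 kgf·cm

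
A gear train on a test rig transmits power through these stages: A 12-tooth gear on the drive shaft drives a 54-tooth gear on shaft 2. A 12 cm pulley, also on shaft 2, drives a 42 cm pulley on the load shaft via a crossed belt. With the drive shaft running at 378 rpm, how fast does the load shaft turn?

Gear mesh: ratio = 54/12 = 4.5, so shaft 2 turns at 378 / 4.5 = 84 rpm.
Belt: ratio = 42/12 = 3.5, so the load shaft turns at 84 / 3.5 = 24 rpm.

24 rpm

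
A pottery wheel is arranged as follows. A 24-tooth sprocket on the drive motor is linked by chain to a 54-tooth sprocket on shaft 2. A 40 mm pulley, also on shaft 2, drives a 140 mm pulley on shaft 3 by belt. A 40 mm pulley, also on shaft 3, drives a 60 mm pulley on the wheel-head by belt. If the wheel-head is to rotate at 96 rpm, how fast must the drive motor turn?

Overall ratio R = 2.25 × 3.5 × 1.5 = 11.812.
Required input speed = output speed × R = 96 × 11.812 = 1134 rpm.

1134 rpm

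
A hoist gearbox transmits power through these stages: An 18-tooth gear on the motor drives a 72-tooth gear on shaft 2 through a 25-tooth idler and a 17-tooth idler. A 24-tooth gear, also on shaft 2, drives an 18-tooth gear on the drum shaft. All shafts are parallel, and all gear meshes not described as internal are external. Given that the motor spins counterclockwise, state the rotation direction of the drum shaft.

the motor → shaft 2: driver → idler → idler → driven is 3 external meshes, 3 reversals → CW.
shaft 2 → the drum shaft: external mesh, 1 reversal → CCW.
4 reversals in total — an even number — so the drum shaft turns the same way as the motor.

counterclockwise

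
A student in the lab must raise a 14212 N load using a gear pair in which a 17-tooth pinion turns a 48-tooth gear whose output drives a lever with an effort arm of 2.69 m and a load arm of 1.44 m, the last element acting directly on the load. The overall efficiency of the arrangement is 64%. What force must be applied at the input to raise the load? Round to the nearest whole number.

Gear pair MA = 48/17 = 2.8235.
Lever MA = effort arm / load arm = 2.69/1.44 = 1.8681.
Combined ideal MA = 2.8235 × 1.8681 = 5.2745.
Actual MA = 5.2745 × 0.64 = 3.3757.
Effort = load / actual MA = 14212 / 3.3757 = 4210.1 N.

4210 N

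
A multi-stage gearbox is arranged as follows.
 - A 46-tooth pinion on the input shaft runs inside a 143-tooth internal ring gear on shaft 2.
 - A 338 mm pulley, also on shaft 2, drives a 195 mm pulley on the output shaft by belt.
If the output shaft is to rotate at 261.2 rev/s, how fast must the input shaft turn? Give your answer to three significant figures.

Overall ratio R = 3.1087 × 0.57692 = 1.7935.
Required input speed = output speed × R = 261.2 × 1.7935 = 468.46 rev/s.

468 rev/s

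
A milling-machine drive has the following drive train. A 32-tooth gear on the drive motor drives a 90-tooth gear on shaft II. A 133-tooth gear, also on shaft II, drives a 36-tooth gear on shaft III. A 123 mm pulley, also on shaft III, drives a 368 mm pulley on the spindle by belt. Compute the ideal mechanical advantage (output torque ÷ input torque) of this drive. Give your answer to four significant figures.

Each stage contributes driven/driver: gear mesh 90/32 = 2.8125, gear mesh 36/133 = 0.27068, belt 368/123 = 2.9919.
Overall: 2.8125 × 0.27068 × 2.9919 = 2.2776.

2.278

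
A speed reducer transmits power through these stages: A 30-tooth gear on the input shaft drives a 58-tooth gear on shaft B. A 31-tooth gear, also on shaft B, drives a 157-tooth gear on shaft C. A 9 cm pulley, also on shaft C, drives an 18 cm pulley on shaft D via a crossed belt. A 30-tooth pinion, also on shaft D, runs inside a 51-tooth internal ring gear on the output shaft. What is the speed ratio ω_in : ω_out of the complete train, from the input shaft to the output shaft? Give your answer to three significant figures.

33.3

Each stage contributes driven/driver: gear mesh 58/30 = 1.9333, gear mesh 157/31 = 5.0645, belt 18/9 = 2, internal gear 51/30 = 1.7.
Overall: 1.9333 × 5.0645 × 2 × 1.7 = 33.291.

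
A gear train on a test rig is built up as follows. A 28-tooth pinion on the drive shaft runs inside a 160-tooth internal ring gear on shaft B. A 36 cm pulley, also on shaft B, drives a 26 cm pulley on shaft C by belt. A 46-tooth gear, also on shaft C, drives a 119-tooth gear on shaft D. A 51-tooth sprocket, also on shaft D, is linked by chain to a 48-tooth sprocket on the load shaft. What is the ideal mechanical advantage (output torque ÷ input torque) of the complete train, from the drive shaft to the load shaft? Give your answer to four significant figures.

10.05

Each stage contributes driven/driver: internal gear 160/28 = 5.7143, belt 26/36 = 0.72222, gear mesh 119/46 = 2.587, chain 48/51 = 0.94118.
Overall: 5.7143 × 0.72222 × 2.587 × 0.94118 = 10.048.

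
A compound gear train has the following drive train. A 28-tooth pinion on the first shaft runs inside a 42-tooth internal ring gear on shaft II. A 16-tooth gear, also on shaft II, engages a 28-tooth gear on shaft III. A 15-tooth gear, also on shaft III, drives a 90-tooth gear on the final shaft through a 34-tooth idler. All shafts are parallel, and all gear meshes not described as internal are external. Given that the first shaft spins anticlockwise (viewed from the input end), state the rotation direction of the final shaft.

clockwise

the first shaft → shaft II: internal mesh, same direction → CCW.
shaft II → shaft III: external mesh, 1 reversal → CW.
shaft III → the final shaft: driver → idler → driven is 2 external meshes, 2 reversals → CW.
3 reversals in total — an odd number — so the final shaft turns opposite to the first shaft.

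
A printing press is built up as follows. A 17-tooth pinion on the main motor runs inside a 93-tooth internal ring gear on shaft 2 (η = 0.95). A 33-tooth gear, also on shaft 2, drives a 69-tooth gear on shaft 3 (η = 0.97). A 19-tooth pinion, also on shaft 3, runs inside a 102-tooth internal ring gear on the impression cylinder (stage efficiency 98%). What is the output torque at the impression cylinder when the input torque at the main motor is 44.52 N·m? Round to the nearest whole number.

2469 N·m

Internal gear: ratio = 93/17 = 5.4706; torque at shaft 2 = 44.52 × 5.4706 × 0.95 = 231.37 N·m.
Gear mesh: ratio = 69/33 = 2.0909; torque at shaft 3 = 231.37 × 2.0909 × 0.97 = 469.27 N·m.
Internal gear: ratio = 102/19 = 5.3684; torque at the impression cylinder = 469.27 × 5.3684 × 0.98 = 2468.8 N·m.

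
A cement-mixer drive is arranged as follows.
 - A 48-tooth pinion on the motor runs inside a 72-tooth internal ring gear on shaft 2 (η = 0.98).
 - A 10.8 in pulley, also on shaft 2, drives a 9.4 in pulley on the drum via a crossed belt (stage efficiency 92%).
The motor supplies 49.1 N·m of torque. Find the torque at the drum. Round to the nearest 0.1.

57.8 N·m

Internal gear: ratio = 72/48 = 1.5; torque at shaft 2 = 49.1 × 1.5 × 0.98 = 72.177 N·m.
Belt: ratio = 9.4/10.8 = 0.87037; torque at the drum = 72.177 × 0.87037 × 0.92 = 57.795 N·m.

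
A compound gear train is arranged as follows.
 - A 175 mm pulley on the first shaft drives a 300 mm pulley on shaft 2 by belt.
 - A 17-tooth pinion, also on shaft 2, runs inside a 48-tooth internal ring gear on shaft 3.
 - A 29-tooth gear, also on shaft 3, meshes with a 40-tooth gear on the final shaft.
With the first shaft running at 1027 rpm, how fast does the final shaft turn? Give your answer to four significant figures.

153.8 rpm

belt 300/175 = 1.7143 → 1027/1.7143 = 599.08 rpm
internal gear 48/17 = 2.8235 → 599.08/2.8235 = 212.18 rpm
gear mesh 40/29 = 1.3793 → 212.18/1.3793 = 153.83 rpm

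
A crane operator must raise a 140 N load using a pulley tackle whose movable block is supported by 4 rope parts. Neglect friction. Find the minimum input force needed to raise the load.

35 N

Block-and-tackle MA = number of supporting rope parts = 4.
Effort = load / MA = 140 / 4 = 35 N.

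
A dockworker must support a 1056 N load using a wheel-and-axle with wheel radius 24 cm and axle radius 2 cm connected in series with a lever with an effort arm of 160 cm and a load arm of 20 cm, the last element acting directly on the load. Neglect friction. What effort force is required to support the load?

Wheel-and-axle MA = R/r = 24/2 = 12.
Lever MA = effort arm / load arm = 160/20 = 8.
Combined ideal MA = 12 × 8 = 96.
Effort = load / MA = 1056 / 96 = 11 N.

11 N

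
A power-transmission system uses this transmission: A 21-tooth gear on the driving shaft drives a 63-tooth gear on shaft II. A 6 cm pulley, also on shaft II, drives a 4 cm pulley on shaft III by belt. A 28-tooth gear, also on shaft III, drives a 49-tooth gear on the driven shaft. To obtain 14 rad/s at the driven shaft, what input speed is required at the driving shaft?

49 rad/s

Overall ratio R = 3 × 0.66667 × 1.75 = 3.5.
Required input speed = output speed × R = 14 × 3.5 = 49 rad/s.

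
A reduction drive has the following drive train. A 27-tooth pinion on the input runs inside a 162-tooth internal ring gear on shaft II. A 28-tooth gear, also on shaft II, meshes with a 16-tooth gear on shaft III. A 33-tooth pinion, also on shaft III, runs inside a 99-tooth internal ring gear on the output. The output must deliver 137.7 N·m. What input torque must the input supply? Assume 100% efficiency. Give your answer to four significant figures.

13.39 N·m

Overall ratio R = 6 × 0.57143 × 3 = 10.286.
Input torque = output torque / R = 137.7 / 10.286 = 13.387 N·m.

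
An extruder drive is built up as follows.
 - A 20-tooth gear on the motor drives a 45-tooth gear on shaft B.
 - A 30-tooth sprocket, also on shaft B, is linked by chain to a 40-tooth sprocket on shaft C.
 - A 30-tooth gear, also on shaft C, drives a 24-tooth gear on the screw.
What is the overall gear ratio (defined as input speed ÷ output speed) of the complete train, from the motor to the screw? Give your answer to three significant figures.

Each stage contributes driven/driver: gear mesh 45/20 = 2.25, chain 40/30 = 1.3333, gear mesh 24/30 = 0.8.
Overall: 2.25 × 1.3333 × 0.8 = 2.4.

2.40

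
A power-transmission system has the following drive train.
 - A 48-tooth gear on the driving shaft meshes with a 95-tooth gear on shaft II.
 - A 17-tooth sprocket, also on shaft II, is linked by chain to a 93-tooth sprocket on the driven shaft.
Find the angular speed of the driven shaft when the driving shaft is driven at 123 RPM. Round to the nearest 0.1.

Gear mesh: ratio = 95/48 = 1.9792, so shaft II turns at 123 / 1.9792 = 62.147 RPM.
Chain: ratio = 93/17 = 5.4706, so the driven shaft turns at 62.147 / 5.4706 = 11.36 RPM.

11.4 RPM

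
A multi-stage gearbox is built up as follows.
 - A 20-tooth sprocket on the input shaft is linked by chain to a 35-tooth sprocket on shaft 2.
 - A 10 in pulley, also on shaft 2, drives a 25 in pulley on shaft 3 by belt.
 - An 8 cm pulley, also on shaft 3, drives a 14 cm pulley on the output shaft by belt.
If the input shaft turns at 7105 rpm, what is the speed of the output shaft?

928 rpm

the input shaft → shaft 2 (chain, 35/20): 7105 ÷ 1.75 = 4060 rpm
shaft 2 → shaft 3 (belt, 25/10): 4060 ÷ 2.5 = 1624 rpm
shaft 3 → the output shaft (belt, 14/8): 1624 ÷ 1.75 = 928 rpm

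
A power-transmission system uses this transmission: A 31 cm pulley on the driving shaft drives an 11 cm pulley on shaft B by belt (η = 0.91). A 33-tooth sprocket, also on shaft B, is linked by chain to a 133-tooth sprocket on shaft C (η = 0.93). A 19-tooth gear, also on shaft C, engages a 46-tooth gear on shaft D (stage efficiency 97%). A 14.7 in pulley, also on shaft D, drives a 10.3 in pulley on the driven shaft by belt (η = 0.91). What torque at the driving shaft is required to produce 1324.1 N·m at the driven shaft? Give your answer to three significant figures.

Overall ratio R = 0.35484 × 4.0303 × 2.4211 × 0.70068 = 2.426; overall efficiency η = 0.91 × 0.93 × 0.97 × 0.91 = 0.7470.
Input torque = output torque / (R × η) = 1324.1 / (2.426 × 0.7470) = 730.62 N·m.

731 N·m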